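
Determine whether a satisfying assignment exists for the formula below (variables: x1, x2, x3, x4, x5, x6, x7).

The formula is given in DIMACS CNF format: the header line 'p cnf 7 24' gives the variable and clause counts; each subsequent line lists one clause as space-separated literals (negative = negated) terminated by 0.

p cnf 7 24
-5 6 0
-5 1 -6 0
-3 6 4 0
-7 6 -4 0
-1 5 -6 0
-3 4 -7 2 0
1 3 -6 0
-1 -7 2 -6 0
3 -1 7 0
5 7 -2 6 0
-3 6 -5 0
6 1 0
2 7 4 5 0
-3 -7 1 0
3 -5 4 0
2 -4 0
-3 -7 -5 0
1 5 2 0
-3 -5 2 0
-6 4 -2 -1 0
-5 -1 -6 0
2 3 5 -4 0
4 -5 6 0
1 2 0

Case x5 = False:
Case x1 = False:
From the singleton clause (x6), x6 = True.
From the singleton clause (x3), x3 = True.
From the singleton clause (¬x7), x7 = False.
From the singleton clause (x2), x2 = True.
No clause remains; x4 is free.
A satisfying assignment: x1 ↦ False; x2 ↦ True; x3 ↦ True; x4 ↦ True; x5 ↦ False; x6 ↦ True; x7 ↦ False.

Yes, satisfiable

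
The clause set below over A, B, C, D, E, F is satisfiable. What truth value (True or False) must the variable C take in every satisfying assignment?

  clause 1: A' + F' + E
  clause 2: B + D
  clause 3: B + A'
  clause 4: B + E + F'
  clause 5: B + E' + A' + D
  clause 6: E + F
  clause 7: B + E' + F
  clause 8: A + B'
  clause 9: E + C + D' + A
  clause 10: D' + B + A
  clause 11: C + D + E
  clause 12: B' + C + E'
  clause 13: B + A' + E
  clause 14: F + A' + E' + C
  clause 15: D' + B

True

Suppose C = 0.
Case B = 1:
From the singleton clause (A), A = 1.
From the singleton clause (E'), E = 0.
From the singleton clause (F'), F = 0.
But (F) is also a unit clause — contradiction.
So B must be the other value — set B = 0.
From the singleton clause (D), D = 1.
But (D') is also a unit clause — contradiction.
Both values of B lead to a conflict.
So every satisfying assignment has C = True.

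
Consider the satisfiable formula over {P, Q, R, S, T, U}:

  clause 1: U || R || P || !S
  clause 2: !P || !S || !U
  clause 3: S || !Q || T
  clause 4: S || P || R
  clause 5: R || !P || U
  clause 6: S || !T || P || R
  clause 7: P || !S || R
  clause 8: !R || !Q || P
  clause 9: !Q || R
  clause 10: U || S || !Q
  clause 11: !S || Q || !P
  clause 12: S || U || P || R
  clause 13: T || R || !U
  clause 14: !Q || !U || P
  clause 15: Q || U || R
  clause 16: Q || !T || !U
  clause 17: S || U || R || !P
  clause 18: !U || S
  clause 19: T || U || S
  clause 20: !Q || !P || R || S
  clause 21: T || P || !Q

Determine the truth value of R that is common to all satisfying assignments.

True

Suppose R = false.
The clause (!Q) is unit, so Q = false.
The clause (U) is unit, so U = true.
The clause (T) is unit, so T = true.
But (!T) is also a unit clause — contradiction.
So every satisfying assignment has R = True.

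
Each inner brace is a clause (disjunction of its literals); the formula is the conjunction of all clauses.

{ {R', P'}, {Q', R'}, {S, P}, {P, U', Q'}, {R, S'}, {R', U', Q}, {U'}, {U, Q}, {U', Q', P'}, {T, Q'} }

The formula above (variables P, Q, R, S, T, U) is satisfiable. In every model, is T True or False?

Suppose T = 0.
Unit clause (U') forces U = 0.
Unit clause (Q) forces Q = 1.
That conflicts with the unit clause (Q').
So every satisfying assignment has T = True.

True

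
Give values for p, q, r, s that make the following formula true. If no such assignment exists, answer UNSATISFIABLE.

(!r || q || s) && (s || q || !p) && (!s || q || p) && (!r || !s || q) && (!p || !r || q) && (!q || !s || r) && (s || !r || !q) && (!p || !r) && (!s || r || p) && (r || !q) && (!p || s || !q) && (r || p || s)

p ↦ false, q ↦ true, r ↦ true, s ↦ true

Try p = false.
Try s = true.
(q) alone gives q = true.
(r) alone gives r = true.
All clauses are satisfied.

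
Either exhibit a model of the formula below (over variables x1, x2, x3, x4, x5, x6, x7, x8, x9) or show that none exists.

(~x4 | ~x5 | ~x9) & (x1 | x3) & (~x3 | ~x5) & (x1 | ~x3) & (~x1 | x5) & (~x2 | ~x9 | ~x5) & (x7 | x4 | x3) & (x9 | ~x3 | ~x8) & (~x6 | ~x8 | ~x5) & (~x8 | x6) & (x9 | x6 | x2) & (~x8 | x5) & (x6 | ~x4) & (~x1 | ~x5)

UNSATISFIABLE

Branch on x1: set x1 = 1.
(x5) alone gives x5 = 1.
Now (~x5) is unsatisfied and unit — conflict.
Backtrack on x1: now try x1 = 0.
(x3) alone gives x3 = 1.
Now (~x3) is unsatisfied and unit — conflict.
Neither x1 = 1 nor x1 = 0 works.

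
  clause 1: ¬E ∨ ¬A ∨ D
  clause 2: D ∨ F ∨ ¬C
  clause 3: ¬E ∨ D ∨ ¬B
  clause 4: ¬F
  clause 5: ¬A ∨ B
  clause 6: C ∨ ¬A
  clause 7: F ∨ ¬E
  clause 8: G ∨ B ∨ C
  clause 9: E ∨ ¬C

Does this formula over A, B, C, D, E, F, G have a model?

(¬F) alone gives F = False.
(¬E) alone gives E = False.
(¬C) alone gives C = False.
(¬A) alone gives A = False.
Case G = False:
(B) alone gives B = True.
No clause remains; D is free.
A satisfying assignment: A: False, B: True, C: False, D: False, E: False, F: False, G: False.

Yes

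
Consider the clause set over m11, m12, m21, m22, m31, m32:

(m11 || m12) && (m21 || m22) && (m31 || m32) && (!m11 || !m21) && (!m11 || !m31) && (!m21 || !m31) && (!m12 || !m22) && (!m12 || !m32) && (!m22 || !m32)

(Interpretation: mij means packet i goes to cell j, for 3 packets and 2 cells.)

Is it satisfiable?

Suppose m11 = true.
From the singleton clause (!m21), m21 = false.
From the singleton clause (m22), m22 = true.
From the singleton clause (!m31), m31 = false.
From the singleton clause (m32), m32 = true.
That conflicts with the unit clause (!m32).
That branch fails; take m11 = false instead.
From the singleton clause (m12), m12 = true.
From the singleton clause (!m22), m22 = false.
From the singleton clause (m21), m21 = true.
From the singleton clause (!m31), m31 = false.
From the singleton clause (m32), m32 = true.
That conflicts with the unit clause (!m32).
Neither m11 = true nor m11 = false works.
No assignment satisfies every clause.

No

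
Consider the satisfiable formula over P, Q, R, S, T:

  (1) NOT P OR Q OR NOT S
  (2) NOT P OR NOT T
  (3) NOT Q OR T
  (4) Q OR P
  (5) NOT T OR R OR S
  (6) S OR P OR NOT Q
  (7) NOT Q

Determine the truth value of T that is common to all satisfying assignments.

Suppose T = true.
(NOT P) alone gives P = false.
(Q) alone gives Q = true.
Now (NOT Q) is unsatisfied and unit — conflict.
So every satisfying assignment has T = False.

False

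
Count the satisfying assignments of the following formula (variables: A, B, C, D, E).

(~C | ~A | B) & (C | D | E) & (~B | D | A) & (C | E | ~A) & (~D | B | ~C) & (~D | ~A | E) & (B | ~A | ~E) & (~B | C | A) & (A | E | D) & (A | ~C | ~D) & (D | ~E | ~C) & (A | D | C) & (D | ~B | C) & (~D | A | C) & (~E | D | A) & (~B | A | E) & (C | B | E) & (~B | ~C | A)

3

There are 2^5 = 32 truth assignments over (A, B, C, D, E).
Split on C. With C = 1, the clauses containing C are satisfied and ~C drops from the rest; 2 of the 2^4 = 16 assignments to the other variables satisfy what remains.
With C = 0, by the same count on the reduced clause set, 1 assignment works.
Total: 2 + 1 = 3.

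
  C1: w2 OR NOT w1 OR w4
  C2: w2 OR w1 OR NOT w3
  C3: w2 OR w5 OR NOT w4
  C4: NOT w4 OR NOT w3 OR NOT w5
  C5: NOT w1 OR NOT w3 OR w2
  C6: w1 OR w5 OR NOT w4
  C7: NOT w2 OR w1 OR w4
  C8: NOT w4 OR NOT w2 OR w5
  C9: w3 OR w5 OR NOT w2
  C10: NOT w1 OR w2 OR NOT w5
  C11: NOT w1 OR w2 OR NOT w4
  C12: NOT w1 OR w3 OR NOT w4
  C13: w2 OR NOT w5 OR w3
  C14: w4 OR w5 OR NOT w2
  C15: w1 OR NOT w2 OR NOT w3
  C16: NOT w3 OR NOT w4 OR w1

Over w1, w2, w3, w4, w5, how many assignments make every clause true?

There are 2^5 = 32 truth assignments over (w1, w2, w3, w4, w5).
Split on w4. With w4 = true, the clauses containing w4 are satisfied and NOT w4 drops from the rest; 1 of the 2^4 = 16 assignments to the other variables satisfy what remains.
With w4 = false, by the same count on the reduced clause set, 3 assignments work.
(One model: w1=F, w2=F, w3=F, w4=F, w5=F.)
Total: 1 + 3 = 4.

4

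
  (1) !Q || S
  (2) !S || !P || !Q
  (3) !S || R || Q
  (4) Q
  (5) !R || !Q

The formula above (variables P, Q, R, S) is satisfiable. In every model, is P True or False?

False

Suppose P = true.
From the singleton clause (Q), Q = true.
From the singleton clause (S), S = true.
That conflicts with the unit clause (!S).
So every satisfying assignment has P = False.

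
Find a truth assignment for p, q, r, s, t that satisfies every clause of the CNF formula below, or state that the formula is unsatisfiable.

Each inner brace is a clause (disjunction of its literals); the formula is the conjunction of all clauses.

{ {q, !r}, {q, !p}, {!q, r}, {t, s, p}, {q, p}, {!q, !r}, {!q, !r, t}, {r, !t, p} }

UNSATISFIABLE

Branch on q: set q = true.
(r) alone gives r = true.
Now (!r) is unsatisfied and unit — conflict.
Undo q and try q = false.
(!r) alone gives r = false.
(!p) alone gives p = false.
Now (p) is unsatisfied and unit — conflict.
Neither q = true nor q = false works.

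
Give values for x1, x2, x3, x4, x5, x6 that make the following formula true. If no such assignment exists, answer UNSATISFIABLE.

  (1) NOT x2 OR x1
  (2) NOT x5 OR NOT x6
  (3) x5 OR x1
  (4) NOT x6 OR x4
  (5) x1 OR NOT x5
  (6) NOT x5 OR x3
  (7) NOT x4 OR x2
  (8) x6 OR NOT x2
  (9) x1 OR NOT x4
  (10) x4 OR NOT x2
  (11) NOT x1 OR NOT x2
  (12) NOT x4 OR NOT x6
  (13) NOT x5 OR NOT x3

x1 ↦ true,  x2 ↦ false,  x3 ↦ false,  x4 ↦ false,  x5 ↦ false,  x6 ↦ false

Branch on x2: set x2 = false.
The clause (NOT x4) is unit, so x4 = false.
The clause (NOT x6) is unit, so x6 = false.
Branch on x5: set x5 = false.
The clause (x1) is unit, so x1 = true.
All clauses hold; x3 can take either value.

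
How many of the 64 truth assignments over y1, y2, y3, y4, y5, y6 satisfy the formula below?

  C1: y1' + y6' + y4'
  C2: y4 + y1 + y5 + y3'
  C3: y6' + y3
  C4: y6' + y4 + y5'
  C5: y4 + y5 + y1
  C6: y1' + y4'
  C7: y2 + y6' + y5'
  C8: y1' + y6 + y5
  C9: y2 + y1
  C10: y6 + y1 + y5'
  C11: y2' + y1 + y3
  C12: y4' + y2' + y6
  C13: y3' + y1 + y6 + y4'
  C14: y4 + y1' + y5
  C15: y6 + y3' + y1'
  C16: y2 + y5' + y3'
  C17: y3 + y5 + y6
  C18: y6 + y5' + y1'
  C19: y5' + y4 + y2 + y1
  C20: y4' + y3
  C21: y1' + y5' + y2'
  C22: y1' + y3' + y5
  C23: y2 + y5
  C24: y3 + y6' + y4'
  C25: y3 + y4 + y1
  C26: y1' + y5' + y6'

There are 2^6 = 64 truth assignments over (y1, y2, y3, y4, y5, y6).
Split on y1. With y1 = 1, the clauses containing y1 are satisfied and y1' drops from the rest; 0 of the 2^5 = 32 assignments to the other variables satisfy what remains.
With y1 = 0, by the same count on the reduced clause set, 2 assignments work.
(One model: y1=F, y2=T, y3=T, y4=T, y5=F, y6=T.)
Total: 0 + 2 = 2.

2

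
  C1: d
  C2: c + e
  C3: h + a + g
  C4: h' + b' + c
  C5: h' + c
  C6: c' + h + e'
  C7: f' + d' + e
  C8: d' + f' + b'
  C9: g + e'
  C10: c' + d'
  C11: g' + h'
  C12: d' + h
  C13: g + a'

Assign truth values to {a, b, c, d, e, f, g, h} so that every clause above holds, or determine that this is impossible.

The clause (d) is unit, so d = 1.
The clause (c') is unit, so c = 0.
The clause (e) is unit, so e = 1.
The clause (h') is unit, so h = 0.
But (h) is also a unit clause — contradiction.

UNSATISFIABLE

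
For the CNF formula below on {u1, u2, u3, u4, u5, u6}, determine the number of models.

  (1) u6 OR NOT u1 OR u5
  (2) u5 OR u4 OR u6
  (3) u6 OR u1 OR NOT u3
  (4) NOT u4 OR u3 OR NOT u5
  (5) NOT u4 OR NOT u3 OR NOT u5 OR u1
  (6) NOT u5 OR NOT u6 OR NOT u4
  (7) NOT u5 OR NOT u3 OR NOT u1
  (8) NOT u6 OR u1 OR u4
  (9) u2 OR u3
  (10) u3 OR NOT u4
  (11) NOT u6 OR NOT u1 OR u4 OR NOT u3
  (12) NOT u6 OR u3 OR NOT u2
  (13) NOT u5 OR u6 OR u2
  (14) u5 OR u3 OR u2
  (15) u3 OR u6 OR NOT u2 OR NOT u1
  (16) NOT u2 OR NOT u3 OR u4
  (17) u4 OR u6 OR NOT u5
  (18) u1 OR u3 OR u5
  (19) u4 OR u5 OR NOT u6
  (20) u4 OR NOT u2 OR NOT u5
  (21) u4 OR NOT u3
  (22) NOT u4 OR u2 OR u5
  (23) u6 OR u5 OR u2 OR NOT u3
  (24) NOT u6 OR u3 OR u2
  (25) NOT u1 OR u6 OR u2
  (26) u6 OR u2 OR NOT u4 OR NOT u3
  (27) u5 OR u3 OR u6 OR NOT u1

2

There are 2^6 = 64 truth assignments over (u1, u2, u3, u4, u5, u6).
Split on u2. With u2 = true, the clauses containing u2 are satisfied and NOT u2 drops from the rest; 2 of the 2^5 = 32 assignments to the other variables satisfy what remains.
With u2 = false, by the same count on the reduced clause set, 0 assignments work.
Total: 2 + 0 = 2.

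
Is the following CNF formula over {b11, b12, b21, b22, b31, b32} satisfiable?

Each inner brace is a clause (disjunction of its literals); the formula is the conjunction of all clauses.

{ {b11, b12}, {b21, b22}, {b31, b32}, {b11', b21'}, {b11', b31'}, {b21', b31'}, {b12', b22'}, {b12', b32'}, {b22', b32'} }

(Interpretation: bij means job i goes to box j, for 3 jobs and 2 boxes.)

Unsatisfiable

Branch on b11: set b11 = 1.
From the singleton clause (b21'), b21 = 0.
From the singleton clause (b22), b22 = 1.
From the singleton clause (b31'), b31 = 0.
From the singleton clause (b32), b32 = 1.
But (b32') is also a unit clause — contradiction.
Undo b11 and try b11 = 0.
From the singleton clause (b12), b12 = 1.
From the singleton clause (b22'), b22 = 0.
From the singleton clause (b21), b21 = 1.
From the singleton clause (b31'), b31 = 0.
From the singleton clause (b32), b32 = 1.
But (b32') is also a unit clause — contradiction.
Neither b11 = 1 nor b11 = 0 works.
No assignment satisfies every clause.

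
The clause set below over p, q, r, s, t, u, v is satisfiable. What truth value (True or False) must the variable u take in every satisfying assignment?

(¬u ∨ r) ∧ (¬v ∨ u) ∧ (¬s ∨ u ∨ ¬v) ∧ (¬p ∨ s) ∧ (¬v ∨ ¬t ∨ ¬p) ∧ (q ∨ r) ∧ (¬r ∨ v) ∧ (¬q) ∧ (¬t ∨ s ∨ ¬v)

Suppose u = False.
The clause (¬v) is unit, so v = False.
The clause (¬r) is unit, so r = False.
The clause (q) is unit, so q = True.
That conflicts with the unit clause (¬q).
So every satisfying assignment has u = True.

True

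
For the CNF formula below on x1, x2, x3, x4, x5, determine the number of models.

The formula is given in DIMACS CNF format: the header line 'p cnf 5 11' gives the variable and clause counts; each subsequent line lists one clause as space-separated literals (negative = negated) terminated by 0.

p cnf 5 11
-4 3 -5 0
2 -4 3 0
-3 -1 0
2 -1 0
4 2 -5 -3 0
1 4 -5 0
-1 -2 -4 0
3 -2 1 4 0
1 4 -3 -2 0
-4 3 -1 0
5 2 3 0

There are 2^5 = 32 truth assignments over (x1, x2, x3, x4, x5).
Split on x2. With x2 = True, the clauses containing x2 are satisfied and ¬x2 drops from the rest; 5 of the 2^4 = 16 assignments to the other variables satisfy what remains.
With x2 = False, by the same count on the reduced clause set, 3 assignments work.
(One model: x1=F, x2=F, x3=T, x4=F, x5=F.)
Total: 5 + 3 = 8.

8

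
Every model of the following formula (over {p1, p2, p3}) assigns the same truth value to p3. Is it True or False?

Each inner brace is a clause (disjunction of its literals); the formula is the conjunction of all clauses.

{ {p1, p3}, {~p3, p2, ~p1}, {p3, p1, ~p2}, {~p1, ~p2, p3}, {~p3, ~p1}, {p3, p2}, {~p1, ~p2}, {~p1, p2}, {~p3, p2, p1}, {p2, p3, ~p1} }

True

Suppose p3 = 0.
(p1) alone gives p1 = 1.
(~p2) alone gives p2 = 0.
That conflicts with the unit clause (p2).
So every satisfying assignment has p3 = True.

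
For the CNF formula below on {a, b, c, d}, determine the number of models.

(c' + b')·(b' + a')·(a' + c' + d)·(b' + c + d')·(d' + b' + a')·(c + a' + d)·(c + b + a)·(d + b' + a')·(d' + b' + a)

5

There are 2^4 = 16 truth assignments over (a, b, c, d).
Check each against the 9 clauses (columns in the order a, b, c, d):
  F F F F  ✗ fails (c + b + a)
  F F F T  ✗ fails (c + b + a)
  F F T F  ✓ satisfies all
  F F T T  ✓ satisfies all
  F T F F  ✓ satisfies all
  F T F T  ✗ fails (b' + c + d')
  F T T F  ✗ fails (c' + b')
  F T T T  ✗ fails (c' + b')
  T F F F  ✗ fails (c + a' + d)
  T F F T  ✓ satisfies all
  T F T F  ✗ fails (a' + c' + d)
  T F T T  ✓ satisfies all
  T T F F  ✗ fails (b' + a')
  T T F T  ✗ fails (b' + a')
  T T T F  ✗ fails (c' + b')
  T T T T  ✗ fails (c' + b')
5 of the 16 rows are models.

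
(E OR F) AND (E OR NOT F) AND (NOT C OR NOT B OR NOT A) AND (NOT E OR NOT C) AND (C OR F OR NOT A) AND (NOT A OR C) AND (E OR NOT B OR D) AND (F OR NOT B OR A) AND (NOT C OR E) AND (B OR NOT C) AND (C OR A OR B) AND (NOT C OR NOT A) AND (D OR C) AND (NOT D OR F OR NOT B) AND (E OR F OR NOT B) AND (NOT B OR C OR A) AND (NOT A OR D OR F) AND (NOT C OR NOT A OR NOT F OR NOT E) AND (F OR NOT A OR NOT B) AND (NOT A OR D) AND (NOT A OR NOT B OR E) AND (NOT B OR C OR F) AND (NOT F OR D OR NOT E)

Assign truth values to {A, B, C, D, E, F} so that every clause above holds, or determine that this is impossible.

Try E = true.
From the singleton clause (NOT C), C = false.
From the singleton clause (NOT A), A = false.
From the singleton clause (B), B = true.
That conflicts with the unit clause (NOT B).
Backtrack on E: now try E = false.
From the singleton clause (F), F = true.
That conflicts with the unit clause (NOT F).
Both values of E lead to a conflict.

UNSATISFIABLE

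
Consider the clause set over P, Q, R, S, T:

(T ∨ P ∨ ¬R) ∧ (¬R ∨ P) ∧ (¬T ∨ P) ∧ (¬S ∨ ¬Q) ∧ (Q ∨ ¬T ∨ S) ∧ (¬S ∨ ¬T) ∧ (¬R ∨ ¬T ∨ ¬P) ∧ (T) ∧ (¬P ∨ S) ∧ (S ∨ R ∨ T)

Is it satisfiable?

No, unsatisfiable

From the singleton clause (T), T = True.
From the singleton clause (P), P = True.
From the singleton clause (¬S), S = False.
That conflicts with the unit clause (S).
No assignment satisfies every clause.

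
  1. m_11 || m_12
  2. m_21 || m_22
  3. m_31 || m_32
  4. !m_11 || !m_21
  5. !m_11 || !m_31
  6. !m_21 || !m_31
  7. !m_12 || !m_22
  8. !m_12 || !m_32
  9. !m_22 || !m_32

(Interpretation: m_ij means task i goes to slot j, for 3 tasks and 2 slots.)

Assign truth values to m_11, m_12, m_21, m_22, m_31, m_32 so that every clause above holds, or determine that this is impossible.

Branch on m_11: set m_11 = true.
(!m_21) alone gives m_21 = false.
(m_22) alone gives m_22 = true.
(!m_31) alone gives m_31 = false.
(m_32) alone gives m_32 = true.
That conflicts with the unit clause (!m_32).
That branch fails; take m_11 = false instead.
(m_12) alone gives m_12 = true.
(!m_22) alone gives m_22 = false.
(m_21) alone gives m_21 = true.
(!m_31) alone gives m_31 = false.
(m_32) alone gives m_32 = true.
That conflicts with the unit clause (!m_32).
Neither m_11 = true nor m_11 = false works.

UNSATISFIABLE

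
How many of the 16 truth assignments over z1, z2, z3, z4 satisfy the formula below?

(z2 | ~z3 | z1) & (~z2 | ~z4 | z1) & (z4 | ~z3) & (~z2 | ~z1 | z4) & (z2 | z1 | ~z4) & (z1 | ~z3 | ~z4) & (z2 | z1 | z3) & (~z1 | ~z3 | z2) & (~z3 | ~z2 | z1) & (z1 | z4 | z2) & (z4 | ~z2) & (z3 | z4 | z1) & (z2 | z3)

2

There are 2^4 = 16 truth assignments over (z1, z2, z3, z4).
Check each against the 13 clauses (columns in the order z1, z2, z3, z4):
  F F F F  ✗ fails (z2 | z1 | z3)
  F F F T  ✗ fails (z2 | z1 | ~z4)
  F F T F  ✗ fails (z2 | ~z3 | z1)
  F F T T  ✗ fails (z2 | ~z3 | z1)
  F T F F  ✗ fails (z4 | ~z2)
  F T F T  ✗ fails (~z2 | ~z4 | z1)
  F T T F  ✗ fails (z4 | ~z3)
  F T T T  ✗ fails (~z2 | ~z4 | z1)
  T F F F  ✗ fails (z2 | z3)
  T F F T  ✗ fails (z2 | z3)
  T F T F  ✗ fails (z4 | ~z3)
  T F T T  ✗ fails (~z1 | ~z3 | z2)
  T T F F  ✗ fails (~z2 | ~z1 | z4)
  T T F T  ✓ satisfies all
  T T T F  ✗ fails (z4 | ~z3)
  T T T T  ✓ satisfies all
2 of the 16 rows are models.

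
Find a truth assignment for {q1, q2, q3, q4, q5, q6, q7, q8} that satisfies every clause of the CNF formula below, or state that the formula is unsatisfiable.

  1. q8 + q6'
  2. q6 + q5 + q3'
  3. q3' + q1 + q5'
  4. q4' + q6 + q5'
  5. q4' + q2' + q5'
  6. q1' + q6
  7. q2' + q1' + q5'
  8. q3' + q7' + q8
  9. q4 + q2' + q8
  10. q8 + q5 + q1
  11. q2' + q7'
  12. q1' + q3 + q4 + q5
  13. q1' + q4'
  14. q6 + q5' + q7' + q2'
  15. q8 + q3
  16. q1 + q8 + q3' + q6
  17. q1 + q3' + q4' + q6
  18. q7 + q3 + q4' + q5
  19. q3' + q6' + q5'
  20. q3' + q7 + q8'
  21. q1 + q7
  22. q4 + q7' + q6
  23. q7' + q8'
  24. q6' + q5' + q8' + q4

UNSATISFIABLE

Branch on q8: set q8 = 1.
The clause (q7') is unit, so q7 = 0.
The clause (q3') is unit, so q3 = 0.
The clause (q1) is unit, so q1 = 1.
The clause (q6) is unit, so q6 = 1.
The clause (q4') is unit, so q4 = 0.
The clause (q5) is unit, so q5 = 1.
But (q5') is also a unit clause — contradiction.
Backtrack on q8: now try q8 = 0.
The clause (q6') is unit, so q6 = 0.
The clause (q1') is unit, so q1 = 0.
The clause (q5) is unit, so q5 = 1.
The clause (q3') is unit, so q3 = 0.
But (q3) is also a unit clause — contradiction.
Both values of q8 lead to a conflict.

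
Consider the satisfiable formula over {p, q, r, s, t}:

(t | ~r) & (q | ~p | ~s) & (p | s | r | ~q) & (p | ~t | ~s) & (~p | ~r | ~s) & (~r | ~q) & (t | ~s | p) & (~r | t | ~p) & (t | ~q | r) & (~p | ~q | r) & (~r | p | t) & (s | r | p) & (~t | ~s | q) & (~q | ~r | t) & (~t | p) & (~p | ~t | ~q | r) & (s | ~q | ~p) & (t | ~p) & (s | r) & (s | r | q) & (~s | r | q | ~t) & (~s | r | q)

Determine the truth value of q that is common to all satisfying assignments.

False

Suppose q = 1.
From the singleton clause (~r), r = 0.
From the singleton clause (t), t = 1.
From the singleton clause (~p), p = 0.
That conflicts with the unit clause (p).
So every satisfying assignment has q = False.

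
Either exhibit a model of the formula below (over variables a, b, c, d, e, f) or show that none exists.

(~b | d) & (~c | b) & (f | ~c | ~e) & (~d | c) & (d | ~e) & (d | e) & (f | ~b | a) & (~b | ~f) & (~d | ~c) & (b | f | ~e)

Branch on b: set b = 0.
(~c) alone gives c = 0.
(~d) alone gives d = 0.
(~e) alone gives e = 0.
That conflicts with the unit clause (e).
Backtrack on b: now try b = 1.
(d) alone gives d = 1.
(c) alone gives c = 1.
That conflicts with the unit clause (~c).
Either choice for b ends in contradiction.

UNSATISFIABLE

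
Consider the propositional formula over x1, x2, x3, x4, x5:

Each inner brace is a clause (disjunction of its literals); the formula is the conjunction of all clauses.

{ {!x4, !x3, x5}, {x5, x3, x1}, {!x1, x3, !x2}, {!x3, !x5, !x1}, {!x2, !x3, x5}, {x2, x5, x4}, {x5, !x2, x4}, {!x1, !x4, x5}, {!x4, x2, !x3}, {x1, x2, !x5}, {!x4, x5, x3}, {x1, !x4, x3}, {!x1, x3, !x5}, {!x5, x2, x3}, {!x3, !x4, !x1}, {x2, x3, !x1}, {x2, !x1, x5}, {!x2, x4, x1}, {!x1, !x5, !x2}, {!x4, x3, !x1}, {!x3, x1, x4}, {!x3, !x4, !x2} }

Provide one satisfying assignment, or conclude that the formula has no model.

Branch on x4: set x4 = false.
Branch on x2: set x2 = true.
(x5) alone gives x5 = true.
(x1) alone gives x1 = true.
But (!x1) is also a unit clause — contradiction.
Undo x2 and try x2 = false.
(x5) alone gives x5 = true.
(x1) alone gives x1 = true.
(!x3) alone gives x3 = false.
But (x3) is also a unit clause — contradiction.
Neither x2 = true nor x2 = false works.
Undo x4 and try x4 = true.
Branch on x3: set x3 = false.
(x5) alone gives x5 = true.
(x1) alone gives x1 = true.
But (!x1) is also a unit clause — contradiction.
Undo x3 and try x3 = true.
(x5) alone gives x5 = true.
(!x1) alone gives x1 = false.
(x2) alone gives x2 = true.
But (!x2) is also a unit clause — contradiction.
Neither x3 = true nor x3 = false works.
Neither x4 = true nor x4 = false works.

UNSATISFIABLE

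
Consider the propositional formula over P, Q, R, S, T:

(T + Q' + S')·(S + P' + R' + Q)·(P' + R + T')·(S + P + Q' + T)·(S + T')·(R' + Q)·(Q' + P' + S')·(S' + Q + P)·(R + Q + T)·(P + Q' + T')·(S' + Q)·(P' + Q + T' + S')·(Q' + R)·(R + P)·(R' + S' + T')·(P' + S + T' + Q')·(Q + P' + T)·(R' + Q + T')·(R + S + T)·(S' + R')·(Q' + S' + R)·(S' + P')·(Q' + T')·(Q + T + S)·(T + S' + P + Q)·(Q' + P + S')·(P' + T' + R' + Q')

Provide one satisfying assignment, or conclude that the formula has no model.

P ↦ 1,  Q ↦ 1,  R ↦ 1,  S ↦ 0,  T ↦ 0

Suppose S = 0.
Unit clause (T') forces T = 0.
Unit clause (R) forces R = 1.
Unit clause (Q) forces Q = 1.
Unit clause (P) forces P = 1.
This assignment satisfies each clause.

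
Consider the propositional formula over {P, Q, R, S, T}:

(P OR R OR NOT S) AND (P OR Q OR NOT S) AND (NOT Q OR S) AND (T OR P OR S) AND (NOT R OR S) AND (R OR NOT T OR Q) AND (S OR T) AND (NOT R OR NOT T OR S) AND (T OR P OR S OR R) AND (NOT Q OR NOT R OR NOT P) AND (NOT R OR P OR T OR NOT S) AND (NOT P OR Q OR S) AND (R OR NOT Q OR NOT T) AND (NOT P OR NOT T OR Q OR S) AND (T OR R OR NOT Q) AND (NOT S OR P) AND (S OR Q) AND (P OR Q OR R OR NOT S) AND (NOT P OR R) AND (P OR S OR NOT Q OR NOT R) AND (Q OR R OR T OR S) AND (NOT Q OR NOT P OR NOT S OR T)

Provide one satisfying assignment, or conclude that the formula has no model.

Branch on Q: set Q = false.
The clause (S) is unit, so S = true.
The clause (P) is unit, so P = true.
The clause (R) is unit, so R = true.
Every clause is now satisfied; T is unconstrained.

P=true, Q=false, R=true, S=true, T=true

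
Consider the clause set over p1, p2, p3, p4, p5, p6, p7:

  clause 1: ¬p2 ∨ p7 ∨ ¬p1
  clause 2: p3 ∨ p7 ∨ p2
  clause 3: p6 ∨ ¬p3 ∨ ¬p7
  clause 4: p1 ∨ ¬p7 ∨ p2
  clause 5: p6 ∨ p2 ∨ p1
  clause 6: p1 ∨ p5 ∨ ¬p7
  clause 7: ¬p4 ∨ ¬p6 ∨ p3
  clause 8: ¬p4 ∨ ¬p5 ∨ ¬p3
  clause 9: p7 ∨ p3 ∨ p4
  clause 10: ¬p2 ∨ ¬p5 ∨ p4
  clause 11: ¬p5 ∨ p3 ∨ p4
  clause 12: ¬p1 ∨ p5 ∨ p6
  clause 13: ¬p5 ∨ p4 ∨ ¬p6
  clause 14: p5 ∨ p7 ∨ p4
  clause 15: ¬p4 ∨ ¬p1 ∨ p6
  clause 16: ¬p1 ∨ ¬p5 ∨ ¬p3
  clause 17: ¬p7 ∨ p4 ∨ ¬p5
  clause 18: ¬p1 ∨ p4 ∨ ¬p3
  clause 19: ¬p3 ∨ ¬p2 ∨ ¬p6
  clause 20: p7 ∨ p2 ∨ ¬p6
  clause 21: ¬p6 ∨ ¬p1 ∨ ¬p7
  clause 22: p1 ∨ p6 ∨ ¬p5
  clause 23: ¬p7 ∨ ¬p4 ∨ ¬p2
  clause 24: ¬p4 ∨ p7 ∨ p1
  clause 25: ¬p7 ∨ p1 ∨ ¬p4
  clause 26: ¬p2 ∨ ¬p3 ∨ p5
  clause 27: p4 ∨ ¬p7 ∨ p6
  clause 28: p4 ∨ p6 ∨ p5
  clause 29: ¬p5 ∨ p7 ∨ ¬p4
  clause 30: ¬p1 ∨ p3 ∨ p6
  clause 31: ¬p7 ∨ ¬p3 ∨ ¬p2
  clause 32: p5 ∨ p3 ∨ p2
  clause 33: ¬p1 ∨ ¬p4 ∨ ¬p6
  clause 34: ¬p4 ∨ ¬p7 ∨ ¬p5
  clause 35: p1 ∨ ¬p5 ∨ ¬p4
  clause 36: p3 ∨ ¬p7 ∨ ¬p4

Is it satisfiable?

No, unsatisfiable

Try p2 = False.
Try p3 = True.
Try p6 = True.
From the singleton clause (p7), p7 = True.
From the singleton clause (p1), p1 = True.
Now (¬p1) is unsatisfied and unit — conflict.
That branch fails; take p6 = False instead.
From the singleton clause (¬p7), p7 = False.
From the singleton clause (p1), p1 = True.
From the singleton clause (p5), p5 = True.
Now (¬p5) is unsatisfied and unit — conflict.
Neither p6 = True nor p6 = False works.
That branch fails; take p3 = False instead.
From the singleton clause (p7), p7 = True.
From the singleton clause (p1), p1 = True.
From the singleton clause (¬p6), p6 = False.
Now (p6) is unsatisfied and unit — conflict.
Neither p3 = True nor p3 = False works.
That branch fails; take p2 = True instead.
Try p7 = True.
From the singleton clause (¬p4), p4 = False.
From the singleton clause (¬p5), p5 = False.
From the singleton clause (p1), p1 = True.
From the singleton clause (p6), p6 = True.
Now (¬p6) is unsatisfied and unit — conflict.
That branch fails; take p7 = False instead.
From the singleton clause (¬p1), p1 = False.
From the singleton clause (¬p4), p4 = False.
From the singleton clause (p3), p3 = True.
From the singleton clause (¬p5), p5 = False.
Now (p5) is unsatisfied and unit — conflict.
Neither p7 = True nor p7 = False works.
Neither p2 = True nor p2 = False works.
No assignment satisfies every clause.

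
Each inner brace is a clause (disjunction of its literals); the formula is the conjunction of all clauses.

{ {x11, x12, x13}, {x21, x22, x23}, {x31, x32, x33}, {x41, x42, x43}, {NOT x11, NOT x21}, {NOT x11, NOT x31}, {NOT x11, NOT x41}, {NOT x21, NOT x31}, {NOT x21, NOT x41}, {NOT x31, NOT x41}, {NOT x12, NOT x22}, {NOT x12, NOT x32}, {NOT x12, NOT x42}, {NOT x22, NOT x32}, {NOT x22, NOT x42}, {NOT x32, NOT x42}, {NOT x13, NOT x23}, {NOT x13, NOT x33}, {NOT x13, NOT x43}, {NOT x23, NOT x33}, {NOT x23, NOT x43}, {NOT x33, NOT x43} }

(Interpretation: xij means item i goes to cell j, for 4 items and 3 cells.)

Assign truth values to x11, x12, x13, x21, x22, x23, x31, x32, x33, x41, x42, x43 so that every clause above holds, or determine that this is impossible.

UNSATISFIABLE

Try x11 = false.
Try x12 = true.
The clause (NOT x22) is unit, so x22 = false.
The clause (NOT x32) is unit, so x32 = false.
The clause (NOT x42) is unit, so x42 = false.
Try x21 = true.
The clause (NOT x31) is unit, so x31 = false.
The clause (x33) is unit, so x33 = true.
The clause (NOT x41) is unit, so x41 = false.
The clause (x43) is unit, so x43 = true.
Now (NOT x43) is unsatisfied and unit — conflict.
Backtrack on x21: now try x21 = false.
The clause (x23) is unit, so x23 = true.
The clause (NOT x13) is unit, so x13 = false.
The clause (NOT x33) is unit, so x33 = false.
The clause (x31) is unit, so x31 = true.
The clause (NOT x41) is unit, so x41 = false.
The clause (x43) is unit, so x43 = true.
Now (NOT x43) is unsatisfied and unit — conflict.
Either choice for x21 ends in contradiction.
Backtrack on x12: now try x12 = false.
The clause (x13) is unit, so x13 = true.
The clause (NOT x23) is unit, so x23 = false.
The clause (NOT x33) is unit, so x33 = false.
The clause (NOT x43) is unit, so x43 = false.
Try x21 = true.
The clause (NOT x31) is unit, so x31 = false.
The clause (x32) is unit, so x32 = true.
The clause (NOT x41) is unit, so x41 = false.
The clause (x42) is unit, so x42 = true.
Now (NOT x42) is unsatisfied and unit — conflict.
Backtrack on x21: now try x21 = false.
The clause (x22) is unit, so x22 = true.
The clause (NOT x32) is unit, so x32 = false.
The clause (x31) is unit, so x31 = true.
The clause (NOT x41) is unit, so x41 = false.
The clause (x42) is unit, so x42 = true.
Now (NOT x42) is unsatisfied and unit — conflict.
Either choice for x21 ends in contradiction.
Either choice for x12 ends in contradiction.
Backtrack on x11: now try x11 = true.
The clause (NOT x21) is unit, so x21 = false.
The clause (NOT x31) is unit, so x31 = false.
The clause (NOT x41) is unit, so x41 = false.
Try x22 = true.
The clause (NOT x12) is unit, so x12 = false.
The clause (NOT x32) is unit, so x32 = false.
The clause (x33) is unit, so x33 = true.
The clause (NOT x42) is unit, so x42 = false.
The clause (x43) is unit, so x43 = true.
Now (NOT x43) is unsatisfied and unit — conflict.
Backtrack on x22: now try x22 = false.
The clause (x23) is unit, so x23 = true.
The clause (NOT x13) is unit, so x13 = false.
The clause (NOT x33) is unit, so x33 = false.
The clause (x32) is unit, so x32 = true.
The clause (NOT x12) is unit, so x12 = false.
The clause (NOT x42) is unit, so x42 = false.
The clause (x43) is unit, so x43 = true.
Now (NOT x43) is unsatisfied and unit — conflict.
Either choice for x22 ends in contradiction.
Either choice for x11 ends in contradiction.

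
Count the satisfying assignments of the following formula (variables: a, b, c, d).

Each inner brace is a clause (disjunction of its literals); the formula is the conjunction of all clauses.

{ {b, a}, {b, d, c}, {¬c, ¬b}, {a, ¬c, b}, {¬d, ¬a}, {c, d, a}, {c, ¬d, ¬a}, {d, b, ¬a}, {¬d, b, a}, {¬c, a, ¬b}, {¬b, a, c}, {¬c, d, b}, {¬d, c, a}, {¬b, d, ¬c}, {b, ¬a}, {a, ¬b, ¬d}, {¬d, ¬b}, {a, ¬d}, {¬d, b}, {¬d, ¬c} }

There are 2^4 = 16 truth assignments over (a, b, c, d).
Split on d. With d = True, the clauses containing d are satisfied and ¬d drops from the rest; 0 of the 2^3 = 8 assignments to the other variables satisfy what remains.
With d = False, by the same count on the reduced clause set, 1 assignment works.
Total: 0 + 1 = 1.

1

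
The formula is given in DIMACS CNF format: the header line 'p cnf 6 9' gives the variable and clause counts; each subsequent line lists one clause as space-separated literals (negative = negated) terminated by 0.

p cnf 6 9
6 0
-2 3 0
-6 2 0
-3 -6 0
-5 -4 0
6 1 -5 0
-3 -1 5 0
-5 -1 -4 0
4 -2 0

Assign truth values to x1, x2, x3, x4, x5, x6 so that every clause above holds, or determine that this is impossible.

The clause (x6) is unit, so x6 = True.
The clause (x2) is unit, so x2 = True.
The clause (x3) is unit, so x3 = True.
But (¬x3) is also a unit clause — contradiction.

UNSATISFIABLE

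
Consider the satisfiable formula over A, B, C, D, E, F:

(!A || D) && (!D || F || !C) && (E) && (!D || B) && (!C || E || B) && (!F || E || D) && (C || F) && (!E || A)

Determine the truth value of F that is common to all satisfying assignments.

Suppose F = false.
(E) alone gives E = true.
(C) alone gives C = true.
(!D) alone gives D = false.
(!A) alone gives A = false.
But (A) is also a unit clause — contradiction.
So every satisfying assignment has F = True.

True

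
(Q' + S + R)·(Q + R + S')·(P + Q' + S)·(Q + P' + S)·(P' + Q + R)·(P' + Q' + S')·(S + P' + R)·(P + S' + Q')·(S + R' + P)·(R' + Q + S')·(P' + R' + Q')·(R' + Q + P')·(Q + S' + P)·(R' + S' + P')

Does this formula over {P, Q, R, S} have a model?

Branch on Q: set Q = 0.
Branch on R: set R = 0.
From the singleton clause (S'), S = 0.
From the singleton clause (P'), P = 0.
Every clause now holds.
A satisfying assignment: P=0, Q=0, R=0, S=0.

Yes, satisfiable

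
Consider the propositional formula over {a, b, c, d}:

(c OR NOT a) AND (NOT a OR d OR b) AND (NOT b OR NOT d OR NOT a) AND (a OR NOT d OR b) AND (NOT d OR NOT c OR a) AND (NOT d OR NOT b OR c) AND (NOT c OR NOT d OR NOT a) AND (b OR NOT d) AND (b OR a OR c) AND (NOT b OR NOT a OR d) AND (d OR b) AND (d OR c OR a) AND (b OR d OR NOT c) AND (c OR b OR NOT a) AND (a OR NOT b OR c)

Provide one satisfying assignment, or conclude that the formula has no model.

a ↦ false, b ↦ true, c ↦ true, d ↦ false

Try c = true.
Try d = false.
From the singleton clause (b), b = true.
From the singleton clause (NOT a), a = false.
Every clause now holds.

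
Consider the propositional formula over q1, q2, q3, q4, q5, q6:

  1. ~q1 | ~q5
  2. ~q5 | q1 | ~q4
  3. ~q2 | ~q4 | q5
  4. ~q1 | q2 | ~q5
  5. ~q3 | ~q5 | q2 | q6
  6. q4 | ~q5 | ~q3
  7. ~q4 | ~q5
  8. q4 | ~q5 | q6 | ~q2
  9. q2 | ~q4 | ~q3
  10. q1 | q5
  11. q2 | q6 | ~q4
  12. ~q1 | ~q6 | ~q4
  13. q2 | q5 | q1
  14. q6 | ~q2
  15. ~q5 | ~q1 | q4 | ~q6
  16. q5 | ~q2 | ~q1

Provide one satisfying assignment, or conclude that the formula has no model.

q1 ↦ 0,  q2 ↦ 0,  q3 ↦ 0,  q4 ↦ 0,  q5 ↦ 1,  q6 ↦ 1

Case q1 = 0:
From the singleton clause (q5), q5 = 1.
From the singleton clause (~q4), q4 = 0.
From the singleton clause (~q3), q3 = 0.
Case q6 = 1:
Every clause is now satisfied; q2 is unconstrained.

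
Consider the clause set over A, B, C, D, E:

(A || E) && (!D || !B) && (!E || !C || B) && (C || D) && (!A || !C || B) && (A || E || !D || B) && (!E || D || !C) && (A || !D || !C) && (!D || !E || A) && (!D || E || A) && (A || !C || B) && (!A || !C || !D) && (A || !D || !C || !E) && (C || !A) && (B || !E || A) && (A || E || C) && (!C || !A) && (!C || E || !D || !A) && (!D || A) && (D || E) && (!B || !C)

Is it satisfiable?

Case A = true:
The clause (C) is unit, so C = true.
But (!C) is also a unit clause — contradiction.
So A must be the other value — set A = false.
The clause (E) is unit, so E = true.
The clause (!D) is unit, so D = false.
The clause (C) is unit, so C = true.
But (!C) is also a unit clause — contradiction.
Either choice for A ends in contradiction.
No assignment satisfies every clause.

No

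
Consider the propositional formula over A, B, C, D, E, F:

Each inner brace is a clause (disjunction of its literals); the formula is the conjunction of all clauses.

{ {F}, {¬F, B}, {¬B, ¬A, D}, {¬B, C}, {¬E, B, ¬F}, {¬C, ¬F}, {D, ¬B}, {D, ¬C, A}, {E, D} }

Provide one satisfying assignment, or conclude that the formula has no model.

UNSATISFIABLE

The clause (F) is unit, so F = True.
The clause (B) is unit, so B = True.
The clause (C) is unit, so C = True.
But (¬C) is also a unit clause — contradiction.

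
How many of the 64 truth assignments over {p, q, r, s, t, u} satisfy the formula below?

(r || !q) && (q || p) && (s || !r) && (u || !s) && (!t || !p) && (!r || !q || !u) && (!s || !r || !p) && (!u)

1

There are 2^6 = 64 truth assignments over (p, q, r, s, t, u).
Split on q. With q = true, the clauses containing q are satisfied and !q drops from the rest; 0 of the 2^5 = 32 assignments to the other variables satisfy what remains.
With q = false, by the same count on the reduced clause set, 1 assignment works.
(One model: p=T, q=F, r=F, s=F, t=F, u=F.)
Total: 0 + 1 = 1.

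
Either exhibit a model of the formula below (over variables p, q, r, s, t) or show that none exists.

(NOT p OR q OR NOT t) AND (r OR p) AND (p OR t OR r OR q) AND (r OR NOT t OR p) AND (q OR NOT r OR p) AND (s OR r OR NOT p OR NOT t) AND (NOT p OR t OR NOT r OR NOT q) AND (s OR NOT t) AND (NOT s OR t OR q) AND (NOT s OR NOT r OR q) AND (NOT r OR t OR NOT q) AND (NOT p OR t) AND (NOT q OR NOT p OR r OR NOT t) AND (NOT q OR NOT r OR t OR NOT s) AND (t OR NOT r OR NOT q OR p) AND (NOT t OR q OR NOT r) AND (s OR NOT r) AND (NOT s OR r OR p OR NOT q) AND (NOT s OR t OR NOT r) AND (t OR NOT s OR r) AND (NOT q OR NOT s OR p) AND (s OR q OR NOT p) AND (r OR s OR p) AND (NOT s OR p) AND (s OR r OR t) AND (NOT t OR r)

p=true; q=true; r=true; s=true; t=true

Try r = true.
Unit clause (s) forces s = true.
Unit clause (q) forces q = true.
Unit clause (t) forces t = true.
Unit clause (p) forces p = true.
Every clause now holds.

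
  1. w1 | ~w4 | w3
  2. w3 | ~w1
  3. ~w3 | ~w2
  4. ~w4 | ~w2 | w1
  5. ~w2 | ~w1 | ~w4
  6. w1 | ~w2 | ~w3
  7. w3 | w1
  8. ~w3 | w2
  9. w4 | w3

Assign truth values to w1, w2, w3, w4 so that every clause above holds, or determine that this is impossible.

Case w3 = 1:
(~w2) alone gives w2 = 0.
Now (w2) is unsatisfied and unit — conflict.
So w3 must be the other value — set w3 = 0.
(~w1) alone gives w1 = 0.
Now (w1) is unsatisfied and unit — conflict.
Both values of w3 lead to a conflict.

UNSATISFIABLE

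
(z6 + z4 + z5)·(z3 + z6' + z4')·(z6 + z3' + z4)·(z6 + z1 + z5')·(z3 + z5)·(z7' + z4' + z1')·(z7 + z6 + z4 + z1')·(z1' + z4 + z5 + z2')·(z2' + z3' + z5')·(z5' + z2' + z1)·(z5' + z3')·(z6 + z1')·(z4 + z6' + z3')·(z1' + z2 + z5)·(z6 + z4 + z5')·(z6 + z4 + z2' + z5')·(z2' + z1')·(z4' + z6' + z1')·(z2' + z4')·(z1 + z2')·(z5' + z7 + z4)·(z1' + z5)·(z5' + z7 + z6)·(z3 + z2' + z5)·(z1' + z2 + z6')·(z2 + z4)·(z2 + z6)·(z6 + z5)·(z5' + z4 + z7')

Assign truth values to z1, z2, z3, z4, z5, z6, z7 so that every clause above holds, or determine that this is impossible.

z1=0,  z2=0,  z3=1,  z4=1,  z5=0,  z6=1,  z7=1

Suppose z3 = 1.
(z5') alone gives z5 = 0.
(z1') alone gives z1 = 0.
(z2') alone gives z2 = 0.
(z4) alone gives z4 = 1.
(z6) alone gives z6 = 1.
No clause remains; z7 is free.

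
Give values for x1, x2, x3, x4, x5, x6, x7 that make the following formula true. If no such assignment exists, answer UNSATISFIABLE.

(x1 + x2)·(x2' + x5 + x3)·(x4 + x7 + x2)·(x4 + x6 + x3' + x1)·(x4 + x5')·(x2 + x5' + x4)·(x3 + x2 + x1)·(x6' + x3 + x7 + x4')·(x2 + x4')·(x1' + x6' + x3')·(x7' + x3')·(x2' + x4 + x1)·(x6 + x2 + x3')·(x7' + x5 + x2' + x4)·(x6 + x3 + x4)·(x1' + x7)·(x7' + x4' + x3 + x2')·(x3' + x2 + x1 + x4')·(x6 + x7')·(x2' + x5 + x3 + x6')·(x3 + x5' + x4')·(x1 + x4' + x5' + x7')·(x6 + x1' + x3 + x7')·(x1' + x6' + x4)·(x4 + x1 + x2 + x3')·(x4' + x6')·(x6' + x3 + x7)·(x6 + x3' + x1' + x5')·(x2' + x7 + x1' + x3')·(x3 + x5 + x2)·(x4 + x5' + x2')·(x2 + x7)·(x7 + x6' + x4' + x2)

x1 ↦ 0; x2 ↦ 1; x3 ↦ 1; x4 ↦ 1; x5 ↦ 0; x6 ↦ 0; x7 ↦ 0

Branch on x1: set x1 = 0.
The clause (x2) is unit, so x2 = 1.
The clause (x4) is unit, so x4 = 1.
The clause (x6') is unit, so x6 = 0.
The clause (x7') is unit, so x7 = 0.
Branch on x5: set x5 = 0.
The clause (x3) is unit, so x3 = 1.
This assignment satisfies each clause.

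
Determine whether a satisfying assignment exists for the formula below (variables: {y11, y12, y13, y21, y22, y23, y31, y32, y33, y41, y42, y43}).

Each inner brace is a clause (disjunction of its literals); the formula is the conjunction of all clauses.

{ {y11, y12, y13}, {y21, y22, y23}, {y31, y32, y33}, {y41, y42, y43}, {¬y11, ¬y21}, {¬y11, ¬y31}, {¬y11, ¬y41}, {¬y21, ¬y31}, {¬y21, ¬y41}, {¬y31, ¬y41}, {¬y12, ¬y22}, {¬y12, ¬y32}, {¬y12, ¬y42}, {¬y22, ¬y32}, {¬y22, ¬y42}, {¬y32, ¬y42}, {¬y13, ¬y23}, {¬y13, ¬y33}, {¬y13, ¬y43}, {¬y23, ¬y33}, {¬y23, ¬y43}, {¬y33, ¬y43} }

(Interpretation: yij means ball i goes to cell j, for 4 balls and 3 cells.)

No, unsatisfiable

Branch on y11: set y11 = False.
Branch on y12: set y12 = True.
The clause (¬y22) is unit, so y22 = False.
The clause (¬y32) is unit, so y32 = False.
The clause (¬y42) is unit, so y42 = False.
Branch on y21: set y21 = True.
The clause (¬y31) is unit, so y31 = False.
The clause (y33) is unit, so y33 = True.
The clause (¬y41) is unit, so y41 = False.
The clause (y43) is unit, so y43 = True.
Now (¬y43) is unsatisfied and unit — conflict.
So y21 must be the other value — set y21 = False.
The clause (y23) is unit, so y23 = True.
The clause (¬y13) is unit, so y13 = False.
The clause (¬y33) is unit, so y33 = False.
The clause (y31) is unit, so y31 = True.
The clause (¬y41) is unit, so y41 = False.
The clause (y43) is unit, so y43 = True.
Now (¬y43) is unsatisfied and unit — conflict.
Both values of y21 lead to a conflict.
So y12 must be the other value — set y12 = False.
The clause (y13) is unit, so y13 = True.
The clause (¬y23) is unit, so y23 = False.
The clause (¬y33) is unit, so y33 = False.
The clause (¬y43) is unit, so y43 = False.
Branch on y21: set y21 = True.
The clause (¬y31) is unit, so y31 = False.
The clause (y32) is unit, so y32 = True.
The clause (¬y41) is unit, so y41 = False.
The clause (y42) is unit, so y42 = True.
Now (¬y42) is unsatisfied and unit — conflict.
So y21 must be the other value — set y21 = False.
The clause (y22) is unit, so y22 = True.
The clause (¬y32) is unit, so y32 = False.
The clause (y31) is unit, so y31 = True.
The clause (¬y41) is unit, so y41 = False.
The clause (y42) is unit, so y42 = True.
Now (¬y42) is unsatisfied and unit — conflict.
Both values of y21 lead to a conflict.
Both values of y12 lead to a conflict.
So y11 must be the other value — set y11 = True.
The clause (¬y21) is unit, so y21 = False.
The clause (¬y31) is unit, so y31 = False.
The clause (¬y41) is unit, so y41 = False.
Branch on y22: set y22 = True.
The clause (¬y12) is unit, so y12 = False.
The clause (¬y32) is unit, so y32 = False.
The clause (y33) is unit, so y33 = True.
The clause (¬y42) is unit, so y42 = False.
The clause (y43) is unit, so y43 = True.
Now (¬y43) is unsatisfied and unit — conflict.
So y22 must be the other value — set y22 = False.
The clause (y23) is unit, so y23 = True.
The clause (¬y13) is unit, so y13 = False.
The clause (¬y33) is unit, so y33 = False.
The clause (y32) is unit, so y32 = True.
The clause (¬y12) is unit, so y12 = False.
The clause (¬y42) is unit, so y42 = False.
The clause (y43) is unit, so y43 = True.
Now (¬y43) is unsatisfied and unit — conflict.
Both values of y22 lead to a conflict.
Both values of y11 lead to a conflict.
No assignment satisfies every clause.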